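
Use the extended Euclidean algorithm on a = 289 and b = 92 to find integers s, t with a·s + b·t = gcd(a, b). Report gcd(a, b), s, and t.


Euclidean algorithm on (289, 92) — divide until remainder is 0:
  289 = 3 · 92 + 13
  92 = 7 · 13 + 1
  13 = 13 · 1 + 0
gcd(289, 92) = 1.
Track Bezout coefficients alongside the remainders: start with r₀ = 289 = a·1 + b·0 (s = 1, t = 0) and r₁ = 92 = a·0 + b·1 (s = 0, t = 1); each new remainder r_{k+1} = r_{k-1} − q_k·r_k inherits s_{k+1} = s_{k-1} − q_k·s_k, t_{k+1} = t_{k-1} − q_k·t_k, so r_k = a·s_k + b·t_k at every step:
  q = 3: r = 13, s = 1 − 3·0 = 1, t = 0 − 3·1 = -3  (check: 289·1 + 92·(-3) = 13)
  q = 7: r = 1, s = 0 − 7·1 = -7, t = 1 − 7·(-3) = 22  (check: 289·(-7) + 92·22 = 1)
The row with r = 1 (the gcd) gives the Bezout coefficients s = -7, t = 22.
Result: 289 · (-7) + 92 · (22) = 1.

gcd(289, 92) = 1; s = -7, t = 22 (check: 289·(-7) + 92·22 = 1).


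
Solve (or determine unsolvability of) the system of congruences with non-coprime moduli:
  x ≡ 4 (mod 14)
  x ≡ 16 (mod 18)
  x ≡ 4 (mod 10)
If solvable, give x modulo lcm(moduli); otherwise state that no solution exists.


Moduli 14, 18, 10 are not pairwise coprime, so CRT works modulo lcm(m_i) when all pairwise compatibility conditions hold.
Pairwise compatibility: gcd(m_i, m_j) must divide a_i - a_j for every pair.
Merge one congruence at a time:
  Start: x ≡ 4 (mod 14).
  Combine with x ≡ 16 (mod 18): gcd(14, 18) = 2; 16 - 4 = 12, which IS divisible by 2, so compatible.
    Write x = 4 + 14·t and substitute into x ≡ 16 (mod 18): 14·t ≡ 16 − 4 = 12 (mod 18).
    Divide the congruence (and modulus) by g = 2: 7·t ≡ 6 (mod 9).
    The inverse of 7 mod 9 is 4 (since 7·4 = 28 = 3·9 + 1), so t ≡ 4·6 = 24 ≡ 6 (mod 9).
    Then x = 4 + 14·6 = 88, valid modulo lcm(14, 18) = 126: x ≡ 88 (mod 126).
  Combine with x ≡ 4 (mod 10): gcd(126, 10) = 2; 4 - 88 = -84, which IS divisible by 2, so compatible.
    Write x = 88 + 126·t and substitute into x ≡ 4 (mod 10): 126·t ≡ 4 − 88 = -84 (mod 10).
    Divide the congruence (and modulus) by g = 2: 63·t ≡ -42 (mod 5).
    Reduce coefficients mod 5: 3·t ≡ 3 (mod 5).
    The inverse of 3 mod 5 is 2 (since 3·2 = 6 = 1·5 + 1), so t ≡ 2·3 = 6 ≡ 1 (mod 5).
    Then x = 88 + 126·1 = 214, valid modulo lcm(126, 10) = 630: x ≡ 214 (mod 630).
Verify: 214 mod 14 = 4, 214 mod 18 = 16, 214 mod 10 = 4.

x ≡ 214 (mod 630).


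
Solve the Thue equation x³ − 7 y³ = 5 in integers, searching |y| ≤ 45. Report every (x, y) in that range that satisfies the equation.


The equation is x³ - 7y³ = 5. For fixed y, x³ = 7·y³ + 5, so a solution requires the RHS to be a perfect cube.
Strategy: iterate y from -45 to 45, compute RHS = 7·y³ + 5, and check whether it is a (positive or negative) perfect cube.
Check small values of y:
  y = 0: RHS = 5 is not a perfect cube.
  y = 1: RHS = 12 is not a perfect cube.
  y = -1: RHS = -2 is not a perfect cube.
  y = 2: RHS = 61 is not a perfect cube.
  y = -2: RHS = -51 is not a perfect cube.
  y = 3: RHS = 194 is not a perfect cube.
  y = -3: RHS = -184 is not a perfect cube.
Continuing the search up to |y| = 45 finds no solutions either.
No (x, y) in the scanned range satisfies the equation.

No integer solutions with |y| ≤ 45.


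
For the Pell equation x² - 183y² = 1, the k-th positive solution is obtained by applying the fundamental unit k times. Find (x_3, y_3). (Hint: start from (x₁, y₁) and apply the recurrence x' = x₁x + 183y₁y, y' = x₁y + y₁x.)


Step 1: Find the fundamental solution (x₁, y₁) of x² - 183y² = 1.
  Expand √183 as a continued fraction. a₀ = ⌊√183⌋ = 13; iterate m_{k+1} = d_k·a_k − m_k, d_{k+1} = (183 − m_{k+1}²)/d_k, a_{k+1} = ⌊(a₀ + m_{k+1})/d_{k+1}⌋ (starting m₀ = 0, d₀ = 1), with convergents p_k = a_k·p_{k-1} + p_{k-2}, q_k = a_k·q_{k-1} + q_{k-2} (p₋₁ = 1, q₋₁ = 0):
  k = 0: a₀ = 13; p₀/q₀ = 13/1; p₀² − 183·q₀² = 169 − 183 = -14.
  k = 1: m = 13, d = 14, a = ⌊(13 + 13)/14⌋ = 1; p/q = (1·13 + 1)/(1·1 + 0) = 14/1; p² − 183·q² = 196 − 183 = 13.
  k = 2: m = 1, d = 13, a = ⌊(13 + 1)/13⌋ = 1; p/q = (1·14 + 13)/(1·1 + 1) = 27/2; p² − 183·q² = 729 − 732 = -3.
  k = 3: m = 12, d = 3, a = ⌊(13 + 12)/3⌋ = 8; p/q = (8·27 + 14)/(8·2 + 1) = 230/17; p² − 183·q² = 52900 − 52887 = 13.
  k = 4: m = 12, d = 13, a = ⌊(13 + 12)/13⌋ = 1; p/q = (1·230 + 27)/(1·17 + 2) = 257/19; p² − 183·q² = 66049 − 66063 = -14.
  k = 5: m = 1, d = 14, a = ⌊(13 + 1)/14⌋ = 1; p/q = (1·257 + 230)/(1·19 + 17) = 487/36; p² − 183·q² = 237169 − 237168 = 1.
  The first convergent with p² − 183·q² = 1 gives the fundamental solution (x₁, y₁) = (487, 36).
Step 2: Apply the recurrence (x_{n+1}, y_{n+1}) = (x₁x_n + 183y₁y_n, x₁y_n + y₁x_n) repeatedly.
  From (x_1, y_1) = (487, 36): x_2 = 487·487 + 183·36·36 = 474337; y_2 = 487·36 + 36·487 = 35064.
  From (x_2, y_2) = (474337, 35064): x_3 = 487·474337 + 183·36·35064 = 462003751; y_3 = 487·35064 + 36·474337 = 34152300.
Step 3: Verify x_3² - 183·y_3² = 213447465938070001 - 213447465938070000 = 1 (should be 1). ✓

(x_1, y_1) = (487, 36); (x_3, y_3) = (462003751, 34152300).


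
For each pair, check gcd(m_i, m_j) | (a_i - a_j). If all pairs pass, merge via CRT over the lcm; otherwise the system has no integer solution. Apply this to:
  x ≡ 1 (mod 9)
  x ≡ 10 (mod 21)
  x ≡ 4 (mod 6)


Moduli 9, 21, 6 are not pairwise coprime, so CRT works modulo lcm(m_i) when all pairwise compatibility conditions hold.
Pairwise compatibility: gcd(m_i, m_j) must divide a_i - a_j for every pair.
Merge one congruence at a time:
  Start: x ≡ 1 (mod 9).
  Combine with x ≡ 10 (mod 21): gcd(9, 21) = 3; 10 - 1 = 9, which IS divisible by 3, so compatible.
    Write x = 1 + 9·t and substitute into x ≡ 10 (mod 21): 9·t ≡ 10 − 1 = 9 (mod 21).
    Divide the congruence (and modulus) by g = 3: 3·t ≡ 3 (mod 7).
    The inverse of 3 mod 7 is 5 (since 3·5 = 15 = 2·7 + 1), so t ≡ 5·3 = 15 ≡ 1 (mod 7).
    Then x = 1 + 9·1 = 10, valid modulo lcm(9, 21) = 63: x ≡ 10 (mod 63).
  Combine with x ≡ 4 (mod 6): gcd(63, 6) = 3; 4 - 10 = -6, which IS divisible by 3, so compatible.
    Write x = 10 + 63·t and substitute into x ≡ 4 (mod 6): 63·t ≡ 4 − 10 = -6 (mod 6).
    Divide the congruence (and modulus) by g = 3: 21·t ≡ -2 (mod 2).
    Reduce coefficients mod 2: 1·t ≡ 0 (mod 2).
    So t ≡ 0 (mod 2).
    Then x = 10 + 63·0 = 10, valid modulo lcm(63, 6) = 126: x ≡ 10 (mod 126).
Verify: 10 mod 9 = 1, 10 mod 21 = 10, 10 mod 6 = 4.

x ≡ 10 (mod 126).


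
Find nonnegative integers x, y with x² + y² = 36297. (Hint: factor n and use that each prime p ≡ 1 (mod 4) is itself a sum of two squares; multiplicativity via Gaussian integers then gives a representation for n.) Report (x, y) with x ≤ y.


Step 1: Factor n = 36297 = 3^2 · 37 · 109.
Step 2: Check the mod-4 condition on each prime factor: 3 ≡ 3 (mod 4), exponent 2 (must be even); 37 ≡ 1 (mod 4), exponent 1; 109 ≡ 1 (mod 4), exponent 1.
All primes ≡ 3 (mod 4) appear to even exponent (or don't appear), so by the two-squares theorem n IS expressible as a sum of two squares.
Step 3: Build a representation. Group n = k² · m with k = 3 and m = 37 · 109 = 4033 (a product of primes ≡ 1 (mod 4)); a representation of m scales to one of n via (k·x)² + (k·y)² = k²(x² + y²). Each prime p ≡ 1 (mod 4) is itself a sum of two squares; find a² by testing p − a² for a perfect square:
  37: 37 − 1² = 36 = 6² ⇒ 37 = 1² + 6².
  109: 109 − 1² = 108, 109 − 2² = 105, 109 − 3² = 100 = 10² ⇒ 109 = 3² + 10².
  Combine using the Brahmagupta–Fibonacci identity (a² + b²)(c² + d²) = (ac − bd)² + (ad + bc)² = (ac + bd)² + (ad − bc)²:
  37 · 109 = 4033: from (1² + 6²)(3² + 10²), take (1·3 − 6·10, 1·10 + 6·3) = (3 − 60, 10 + 18) = (-57, 28); dropping signs (only squares matter) gives (57, 28); check 57² + 28² = 3249 + 784 = 4033 ✓.
  Scale by k = 3: (3·57, 3·28) = (171, 84).
Step 4: Order so x ≤ y and verify: 84² + 171² = 7056 + 29241 = 36297 = n. ✓

n = 36297 = 84² + 171² (one valid representation with x ≤ y).


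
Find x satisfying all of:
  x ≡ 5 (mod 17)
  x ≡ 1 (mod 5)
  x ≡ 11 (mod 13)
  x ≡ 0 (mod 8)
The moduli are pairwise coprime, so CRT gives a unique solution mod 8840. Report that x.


Product of moduli M = 17 · 5 · 13 · 8 = 8840.
Merge one congruence at a time:
  Start: x ≡ 5 (mod 17).
  Combine with x ≡ 1 (mod 5); new modulus lcm = 85.
    Write x = 5 + 17·t and substitute into x ≡ 1 (mod 5): 17·t ≡ 1 − 5 = -4 (mod 5).
    Reduce coefficients mod 5: 2·t ≡ 1 (mod 5).
    The inverse of 2 mod 5 is 3 (since 2·3 = 6 = 1·5 + 1), so t ≡ 3·1 = 3 ≡ 3 (mod 5).
    Then x = 5 + 17·3 = 56, valid modulo lcm(17, 5) = 85: x ≡ 56 (mod 85).
  Combine with x ≡ 11 (mod 13); new modulus lcm = 1105.
    Write x = 56 + 85·t and substitute into x ≡ 11 (mod 13): 85·t ≡ 11 − 56 = -45 (mod 13).
    Reduce coefficients mod 13: 7·t ≡ 7 (mod 13).
    The inverse of 7 mod 13 is 2 (since 7·2 = 14 = 1·13 + 1), so t ≡ 2·7 = 14 ≡ 1 (mod 13).
    Then x = 56 + 85·1 = 141, valid modulo lcm(85, 13) = 1105: x ≡ 141 (mod 1105).
  Combine with x ≡ 0 (mod 8); new modulus lcm = 8840.
    Write x = 141 + 1105·t and substitute into x ≡ 0 (mod 8): 1105·t ≡ 0 − 141 = -141 (mod 8).
    Reduce coefficients mod 8: 1·t ≡ 3 (mod 8).
    So t ≡ 3 (mod 8).
    Then x = 141 + 1105·3 = 3456, valid modulo lcm(1105, 8) = 8840: x ≡ 3456 (mod 8840).
Verify against each original: 3456 mod 17 = 5, 3456 mod 5 = 1, 3456 mod 13 = 11, 3456 mod 8 = 0.

x ≡ 3456 (mod 8840).


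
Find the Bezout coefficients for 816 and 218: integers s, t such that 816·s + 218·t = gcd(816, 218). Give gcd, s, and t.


Euclidean algorithm on (816, 218) — divide until remainder is 0:
  816 = 3 · 218 + 162
  218 = 1 · 162 + 56
  162 = 2 · 56 + 50
  56 = 1 · 50 + 6
  50 = 8 · 6 + 2
  6 = 3 · 2 + 0
gcd(816, 218) = 2.
Track Bezout coefficients alongside the remainders: start with r₀ = 816 = a·1 + b·0 (s = 1, t = 0) and r₁ = 218 = a·0 + b·1 (s = 0, t = 1); each new remainder r_{k+1} = r_{k-1} − q_k·r_k inherits s_{k+1} = s_{k-1} − q_k·s_k, t_{k+1} = t_{k-1} − q_k·t_k, so r_k = a·s_k + b·t_k at every step:
  q = 3: r = 162, s = 1 − 3·0 = 1, t = 0 − 3·1 = -3  (check: 816·1 + 218·(-3) = 162)
  q = 1: r = 56, s = 0 − 1·1 = -1, t = 1 − 1·(-3) = 4  (check: 816·(-1) + 218·4 = 56)
  q = 2: r = 50, s = 1 − 2·(-1) = 3, t = -3 − 2·4 = -11  (check: 816·3 + 218·(-11) = 50)
  q = 1: r = 6, s = -1 − 1·3 = -4, t = 4 − 1·(-11) = 15  (check: 816·(-4) + 218·15 = 6)
  q = 8: r = 2, s = 3 − 8·(-4) = 35, t = -11 − 8·15 = -131  (check: 816·35 + 218·(-131) = 2)
The row with r = 2 (the gcd) gives the Bezout coefficients s = 35, t = -131.
Result: 816 · (35) + 218 · (-131) = 2.

gcd(816, 218) = 2; s = 35, t = -131 (check: 816·35 + 218·(-131) = 2).


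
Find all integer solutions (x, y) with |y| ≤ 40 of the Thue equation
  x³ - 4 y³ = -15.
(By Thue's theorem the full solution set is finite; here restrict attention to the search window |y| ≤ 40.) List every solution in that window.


The equation is x³ - 4y³ = -15. For fixed y, x³ = 4·y³ − 15, so a solution requires the RHS to be a perfect cube.
Strategy: iterate y from -40 to 40, compute RHS = 4·y³ − 15, and check whether it is a (positive or negative) perfect cube.
Check small values of y:
  y = 0: RHS = -15 is not a perfect cube.
  y = 1: RHS = -11 is not a perfect cube.
  y = -1: RHS = -19 is not a perfect cube.
  y = 2: RHS = 17 is not a perfect cube.
  y = -2: RHS = -47 is not a perfect cube.
  y = 3: RHS = 93 is not a perfect cube.
  y = -3: RHS = -123 is not a perfect cube.
Continuing the search up to |y| = 40 finds no solutions either.
No (x, y) in the scanned range satisfies the equation.

No integer solutions with |y| ≤ 40.


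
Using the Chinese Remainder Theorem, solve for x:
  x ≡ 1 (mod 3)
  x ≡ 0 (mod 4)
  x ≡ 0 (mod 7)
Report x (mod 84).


Moduli 3, 4, 7 are pairwise coprime; by CRT there is a unique solution modulo M = 3 · 4 · 7 = 84.
Solve pairwise, accumulating the modulus:
  Start with x ≡ 1 (mod 3).
  Combine with x ≡ 0 (mod 4): since gcd(3, 4) = 1, we get a unique residue mod 12.
    Write x = 1 + 3·t and substitute into x ≡ 0 (mod 4): 3·t ≡ 0 − 1 = -1 (mod 4).
    Reduce coefficients mod 4: 3·t ≡ 3 (mod 4).
    The inverse of 3 mod 4 is 3 (since 3·3 = 9 = 2·4 + 1), so t ≡ 3·3 = 9 ≡ 1 (mod 4).
    Then x = 1 + 3·1 = 4, valid modulo lcm(3, 4) = 12: x ≡ 4 (mod 12).
  Combine with x ≡ 0 (mod 7): since gcd(12, 7) = 1, we get a unique residue mod 84.
    Write x = 4 + 12·t and substitute into x ≡ 0 (mod 7): 12·t ≡ 0 − 4 = -4 (mod 7).
    Reduce coefficients mod 7: 5·t ≡ 3 (mod 7).
    The inverse of 5 mod 7 is 3 (since 5·3 = 15 = 2·7 + 1), so t ≡ 3·3 = 9 ≡ 2 (mod 7).
    Then x = 4 + 12·2 = 28, valid modulo lcm(12, 7) = 84: x ≡ 28 (mod 84).
Verify: 28 mod 3 = 1 ✓, 28 mod 4 = 0 ✓, 28 mod 7 = 0 ✓.

x ≡ 28 (mod 84).


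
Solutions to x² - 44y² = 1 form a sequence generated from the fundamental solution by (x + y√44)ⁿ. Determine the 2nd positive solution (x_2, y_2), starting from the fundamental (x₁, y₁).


Step 1: Find the fundamental solution (x₁, y₁) of x² - 44y² = 1.
  Expand √44 as a continued fraction. a₀ = ⌊√44⌋ = 6; iterate m_{k+1} = d_k·a_k − m_k, d_{k+1} = (44 − m_{k+1}²)/d_k, a_{k+1} = ⌊(a₀ + m_{k+1})/d_{k+1}⌋ (starting m₀ = 0, d₀ = 1), with convergents p_k = a_k·p_{k-1} + p_{k-2}, q_k = a_k·q_{k-1} + q_{k-2} (p₋₁ = 1, q₋₁ = 0):
  k = 0: a₀ = 6; p₀/q₀ = 6/1; p₀² − 44·q₀² = 36 − 44 = -8.
  k = 1: m = 6, d = 8, a = ⌊(6 + 6)/8⌋ = 1; p/q = (1·6 + 1)/(1·1 + 0) = 7/1; p² − 44·q² = 49 − 44 = 5.
  k = 2: m = 2, d = 5, a = ⌊(6 + 2)/5⌋ = 1; p/q = (1·7 + 6)/(1·1 + 1) = 13/2; p² − 44·q² = 169 − 176 = -7.
  k = 3: m = 3, d = 7, a = ⌊(6 + 3)/7⌋ = 1; p/q = (1·13 + 7)/(1·2 + 1) = 20/3; p² − 44·q² = 400 − 396 = 4.
  k = 4: m = 4, d = 4, a = ⌊(6 + 4)/4⌋ = 2; p/q = (2·20 + 13)/(2·3 + 2) = 53/8; p² − 44·q² = 2809 − 2816 = -7.
  k = 5: m = 4, d = 7, a = ⌊(6 + 4)/7⌋ = 1; p/q = (1·53 + 20)/(1·8 + 3) = 73/11; p² − 44·q² = 5329 − 5324 = 5.
  k = 6: m = 3, d = 5, a = ⌊(6 + 3)/5⌋ = 1; p/q = (1·73 + 53)/(1·11 + 8) = 126/19; p² − 44·q² = 15876 − 15884 = -8.
  k = 7: m = 2, d = 8, a = ⌊(6 + 2)/8⌋ = 1; p/q = (1·126 + 73)/(1·19 + 11) = 199/30; p² − 44·q² = 39601 − 39600 = 1.
  The first convergent with p² − 44·q² = 1 gives the fundamental solution (x₁, y₁) = (199, 30).
Step 2: Apply the recurrence (x_{n+1}, y_{n+1}) = (x₁x_n + 44y₁y_n, x₁y_n + y₁x_n) repeatedly.
  From (x_1, y_1) = (199, 30): x_2 = 199·199 + 44·30·30 = 79201; y_2 = 199·30 + 30·199 = 11940.
Step 3: Verify x_2² - 44·y_2² = 6272798401 - 6272798400 = 1 (should be 1). ✓

(x_1, y_1) = (199, 30); (x_2, y_2) = (79201, 11940).


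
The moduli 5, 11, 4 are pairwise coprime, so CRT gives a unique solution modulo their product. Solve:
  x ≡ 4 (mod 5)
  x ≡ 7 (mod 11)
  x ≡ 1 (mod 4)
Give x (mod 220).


Moduli 5, 11, 4 are pairwise coprime; by CRT there is a unique solution modulo M = 5 · 11 · 4 = 220.
Solve pairwise, accumulating the modulus:
  Start with x ≡ 4 (mod 5).
  Combine with x ≡ 7 (mod 11): since gcd(5, 11) = 1, we get a unique residue mod 55.
    Write x = 4 + 5·t and substitute into x ≡ 7 (mod 11): 5·t ≡ 7 − 4 = 3 (mod 11).
    The inverse of 5 mod 11 is 9 (since 5·9 = 45 = 4·11 + 1), so t ≡ 9·3 = 27 ≡ 5 (mod 11).
    Then x = 4 + 5·5 = 29, valid modulo lcm(5, 11) = 55: x ≡ 29 (mod 55).
  Combine with x ≡ 1 (mod 4): since gcd(55, 4) = 1, we get a unique residue mod 220.
    Write x = 29 + 55·t and substitute into x ≡ 1 (mod 4): 55·t ≡ 1 − 29 = -28 (mod 4).
    Reduce coefficients mod 4: 3·t ≡ 0 (mod 4).
    The inverse of 3 mod 4 is 3 (since 3·3 = 9 = 2·4 + 1), so t ≡ 3·0 = 0 ≡ 0 (mod 4).
    Then x = 29 + 55·0 = 29, valid modulo lcm(55, 4) = 220: x ≡ 29 (mod 220).
Verify: 29 mod 5 = 4 ✓, 29 mod 11 = 7 ✓, 29 mod 4 = 1 ✓.

x ≡ 29 (mod 220).


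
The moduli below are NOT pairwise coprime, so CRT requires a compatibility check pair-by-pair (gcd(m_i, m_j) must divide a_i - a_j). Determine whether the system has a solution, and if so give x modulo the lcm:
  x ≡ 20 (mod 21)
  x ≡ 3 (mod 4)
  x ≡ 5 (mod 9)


Moduli 21, 4, 9 are not pairwise coprime, so CRT works modulo lcm(m_i) when all pairwise compatibility conditions hold.
Pairwise compatibility: gcd(m_i, m_j) must divide a_i - a_j for every pair.
Merge one congruence at a time:
  Start: x ≡ 20 (mod 21).
  Combine with x ≡ 3 (mod 4): gcd(21, 4) = 1; 3 - 20 = -17, which IS divisible by 1, so compatible.
    Write x = 20 + 21·t and substitute into x ≡ 3 (mod 4): 21·t ≡ 3 − 20 = -17 (mod 4).
    Reduce coefficients mod 4: 1·t ≡ 3 (mod 4).
    So t ≡ 3 (mod 4).
    Then x = 20 + 21·3 = 83, valid modulo lcm(21, 4) = 84: x ≡ 83 (mod 84).
  Combine with x ≡ 5 (mod 9): gcd(84, 9) = 3; 5 - 83 = -78, which IS divisible by 3, so compatible.
    Write x = 83 + 84·t and substitute into x ≡ 5 (mod 9): 84·t ≡ 5 − 83 = -78 (mod 9).
    Divide the congruence (and modulus) by g = 3: 28·t ≡ -26 (mod 3).
    Reduce coefficients mod 3: 1·t ≡ 1 (mod 3).
    So t ≡ 1 (mod 3).
    Then x = 83 + 84·1 = 167, valid modulo lcm(84, 9) = 252: x ≡ 167 (mod 252).
Verify: 167 mod 21 = 20, 167 mod 4 = 3, 167 mod 9 = 5.

x ≡ 167 (mod 252).


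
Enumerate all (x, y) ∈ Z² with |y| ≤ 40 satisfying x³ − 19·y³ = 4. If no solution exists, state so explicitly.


The equation is x³ - 19y³ = 4. For fixed y, x³ = 19·y³ + 4, so a solution requires the RHS to be a perfect cube.
Strategy: iterate y from -40 to 40, compute RHS = 19·y³ + 4, and check whether it is a (positive or negative) perfect cube.
Check small values of y:
  y = 0: RHS = 4 is not a perfect cube.
  y = 1: RHS = 23 is not a perfect cube.
  y = -1: RHS = -15 is not a perfect cube.
  y = 2: RHS = 156 is not a perfect cube.
  y = -2: RHS = -148 is not a perfect cube.
  y = 3: RHS = 517 is not a perfect cube.
  y = -3: RHS = -509 is not a perfect cube.
Continuing the search up to |y| = 40 finds no solutions either.
No (x, y) in the scanned range satisfies the equation.

No integer solutions with |y| ≤ 40.


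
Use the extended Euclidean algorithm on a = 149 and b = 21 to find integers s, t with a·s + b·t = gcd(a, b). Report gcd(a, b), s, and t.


Euclidean algorithm on (149, 21) — divide until remainder is 0:
  149 = 7 · 21 + 2
  21 = 10 · 2 + 1
  2 = 2 · 1 + 0
gcd(149, 21) = 1.
Track Bezout coefficients alongside the remainders: start with r₀ = 149 = a·1 + b·0 (s = 1, t = 0) and r₁ = 21 = a·0 + b·1 (s = 0, t = 1); each new remainder r_{k+1} = r_{k-1} − q_k·r_k inherits s_{k+1} = s_{k-1} − q_k·s_k, t_{k+1} = t_{k-1} − q_k·t_k, so r_k = a·s_k + b·t_k at every step:
  q = 7: r = 2, s = 1 − 7·0 = 1, t = 0 − 7·1 = -7  (check: 149·1 + 21·(-7) = 2)
  q = 10: r = 1, s = 0 − 10·1 = -10, t = 1 − 10·(-7) = 71  (check: 149·(-10) + 21·71 = 1)
The row with r = 1 (the gcd) gives the Bezout coefficients s = -10, t = 71.
Result: 149 · (-10) + 21 · (71) = 1.

gcd(149, 21) = 1; s = -10, t = 71 (check: 149·(-10) + 21·71 = 1).


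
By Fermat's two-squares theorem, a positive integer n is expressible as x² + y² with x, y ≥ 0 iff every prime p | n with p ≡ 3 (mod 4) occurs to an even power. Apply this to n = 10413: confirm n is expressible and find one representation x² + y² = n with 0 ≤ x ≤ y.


Step 1: Factor n = 10413 = 3^2 · 13 · 89.
Step 2: Check the mod-4 condition on each prime factor: 3 ≡ 3 (mod 4), exponent 2 (must be even); 13 ≡ 1 (mod 4), exponent 1; 89 ≡ 1 (mod 4), exponent 1.
All primes ≡ 3 (mod 4) appear to even exponent (or don't appear), so by the two-squares theorem n IS expressible as a sum of two squares.
Step 3: Build a representation. Group n = k² · m with k = 3 and m = 13 · 89 = 1157 (a product of primes ≡ 1 (mod 4)); a representation of m scales to one of n via (k·x)² + (k·y)² = k²(x² + y²). Each prime p ≡ 1 (mod 4) is itself a sum of two squares; find a² by testing p − a² for a perfect square:
  13: 13 − 1² = 12, 13 − 2² = 9 = 3² ⇒ 13 = 2² + 3².
  89: 89 − 1² = 88, 89 − 2² = 85, 89 − 3² = 80, 89 − 4² = 73, 89 − 5² = 64 = 8² ⇒ 89 = 5² + 8².
  Combine using the Brahmagupta–Fibonacci identity (a² + b²)(c² + d²) = (ac − bd)² + (ad + bc)² = (ac + bd)² + (ad − bc)²:
  13 · 89 = 1157: from (2² + 3²)(5² + 8²), take (2·5 − 3·8, 2·8 + 3·5) = (10 − 24, 16 + 15) = (-14, 31); dropping signs (only squares matter) gives (14, 31); check 14² + 31² = 196 + 961 = 1157 ✓.
  Scale by k = 3: (3·14, 3·31) = (42, 93).
Step 4: Order so x ≤ y and verify: 42² + 93² = 1764 + 8649 = 10413 = n. ✓

n = 10413 = 42² + 93² (one valid representation with x ≤ y).


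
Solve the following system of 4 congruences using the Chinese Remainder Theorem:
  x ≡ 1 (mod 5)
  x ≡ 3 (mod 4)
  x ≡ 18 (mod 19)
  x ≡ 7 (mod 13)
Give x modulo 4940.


Product of moduli M = 5 · 4 · 19 · 13 = 4940.
Merge one congruence at a time:
  Start: x ≡ 1 (mod 5).
  Combine with x ≡ 3 (mod 4); new modulus lcm = 20.
    Write x = 1 + 5·t and substitute into x ≡ 3 (mod 4): 5·t ≡ 3 − 1 = 2 (mod 4).
    Reduce coefficients mod 4: 1·t ≡ 2 (mod 4).
    So t ≡ 2 (mod 4).
    Then x = 1 + 5·2 = 11, valid modulo lcm(5, 4) = 20: x ≡ 11 (mod 20).
  Combine with x ≡ 18 (mod 19); new modulus lcm = 380.
    Write x = 11 + 20·t and substitute into x ≡ 18 (mod 19): 20·t ≡ 18 − 11 = 7 (mod 19).
    Reduce coefficients mod 19: 1·t ≡ 7 (mod 19).
    So t ≡ 7 (mod 19).
    Then x = 11 + 20·7 = 151, valid modulo lcm(20, 19) = 380: x ≡ 151 (mod 380).
  Combine with x ≡ 7 (mod 13); new modulus lcm = 4940.
    Write x = 151 + 380·t and substitute into x ≡ 7 (mod 13): 380·t ≡ 7 − 151 = -144 (mod 13).
    Reduce coefficients mod 13: 3·t ≡ 12 (mod 13).
    The inverse of 3 mod 13 is 9 (since 3·9 = 27 = 2·13 + 1), so t ≡ 9·12 = 108 ≡ 4 (mod 13).
    Then x = 151 + 380·4 = 1671, valid modulo lcm(380, 13) = 4940: x ≡ 1671 (mod 4940).
Verify against each original: 1671 mod 5 = 1, 1671 mod 4 = 3, 1671 mod 19 = 18, 1671 mod 13 = 7.

x ≡ 1671 (mod 4940).


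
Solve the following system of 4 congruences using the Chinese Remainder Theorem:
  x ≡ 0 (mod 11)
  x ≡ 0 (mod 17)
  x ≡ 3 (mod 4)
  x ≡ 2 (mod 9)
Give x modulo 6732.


Product of moduli M = 11 · 17 · 4 · 9 = 6732.
Merge one congruence at a time:
  Start: x ≡ 0 (mod 11).
  Combine with x ≡ 0 (mod 17); new modulus lcm = 187.
    Write x = 0 + 11·t and substitute into x ≡ 0 (mod 17): 11·t ≡ 0 − 0 = 0 (mod 17).
    The inverse of 11 mod 17 is 14 (since 11·14 = 154 = 9·17 + 1), so t ≡ 14·0 = 0 ≡ 0 (mod 17).
    Then x = 0 + 11·0 = 0, valid modulo lcm(11, 17) = 187: x ≡ 0 (mod 187).
  Combine with x ≡ 3 (mod 4); new modulus lcm = 748.
    Write x = 0 + 187·t and substitute into x ≡ 3 (mod 4): 187·t ≡ 3 − 0 = 3 (mod 4).
    Reduce coefficients mod 4: 3·t ≡ 3 (mod 4).
    The inverse of 3 mod 4 is 3 (since 3·3 = 9 = 2·4 + 1), so t ≡ 3·3 = 9 ≡ 1 (mod 4).
    Then x = 0 + 187·1 = 187, valid modulo lcm(187, 4) = 748: x ≡ 187 (mod 748).
  Combine with x ≡ 2 (mod 9); new modulus lcm = 6732.
    Write x = 187 + 748·t and substitute into x ≡ 2 (mod 9): 748·t ≡ 2 − 187 = -185 (mod 9).
    Reduce coefficients mod 9: 1·t ≡ 4 (mod 9).
    So t ≡ 4 (mod 9).
    Then x = 187 + 748·4 = 3179, valid modulo lcm(748, 9) = 6732: x ≡ 3179 (mod 6732).
Verify against each original: 3179 mod 11 = 0, 3179 mod 17 = 0, 3179 mod 4 = 3, 3179 mod 9 = 2.

x ≡ 3179 (mod 6732).


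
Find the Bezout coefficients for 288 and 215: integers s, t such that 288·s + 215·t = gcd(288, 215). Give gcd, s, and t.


Euclidean algorithm on (288, 215) — divide until remainder is 0:
  288 = 1 · 215 + 73
  215 = 2 · 73 + 69
  73 = 1 · 69 + 4
  69 = 17 · 4 + 1
  4 = 4 · 1 + 0
gcd(288, 215) = 1.
Track Bezout coefficients alongside the remainders: start with r₀ = 288 = a·1 + b·0 (s = 1, t = 0) and r₁ = 215 = a·0 + b·1 (s = 0, t = 1); each new remainder r_{k+1} = r_{k-1} − q_k·r_k inherits s_{k+1} = s_{k-1} − q_k·s_k, t_{k+1} = t_{k-1} − q_k·t_k, so r_k = a·s_k + b·t_k at every step:
  q = 1: r = 73, s = 1 − 1·0 = 1, t = 0 − 1·1 = -1  (check: 288·1 + 215·(-1) = 73)
  q = 2: r = 69, s = 0 − 2·1 = -2, t = 1 − 2·(-1) = 3  (check: 288·(-2) + 215·3 = 69)
  q = 1: r = 4, s = 1 − 1·(-2) = 3, t = -1 − 1·3 = -4  (check: 288·3 + 215·(-4) = 4)
  q = 17: r = 1, s = -2 − 17·3 = -53, t = 3 − 17·(-4) = 71  (check: 288·(-53) + 215·71 = 1)
The row with r = 1 (the gcd) gives the Bezout coefficients s = -53, t = 71.
Result: 288 · (-53) + 215 · (71) = 1.

gcd(288, 215) = 1; s = -53, t = 71 (check: 288·(-53) + 215·71 = 1).


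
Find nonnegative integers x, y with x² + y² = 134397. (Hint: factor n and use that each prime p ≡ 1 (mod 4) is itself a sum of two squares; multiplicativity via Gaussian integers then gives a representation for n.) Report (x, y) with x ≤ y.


Step 1: Factor n = 134397 = 3^2 · 109 · 137.
Step 2: Check the mod-4 condition on each prime factor: 3 ≡ 3 (mod 4), exponent 2 (must be even); 109 ≡ 1 (mod 4), exponent 1; 137 ≡ 1 (mod 4), exponent 1.
All primes ≡ 3 (mod 4) appear to even exponent (or don't appear), so by the two-squares theorem n IS expressible as a sum of two squares.
Step 3: Build a representation. Group n = k² · m with k = 3 and m = 109 · 137 = 14933 (a product of primes ≡ 1 (mod 4)); a representation of m scales to one of n via (k·x)² + (k·y)² = k²(x² + y²). Each prime p ≡ 1 (mod 4) is itself a sum of two squares; find a² by testing p − a² for a perfect square:
  109: 109 − 1² = 108, 109 − 2² = 105, 109 − 3² = 100 = 10² ⇒ 109 = 3² + 10².
  137: 137 − 1² = 136, 137 − 2² = 133, 137 − 3² = 128, 137 − 4² = 121 = 11² ⇒ 137 = 4² + 11².
  Combine using the Brahmagupta–Fibonacci identity (a² + b²)(c² + d²) = (ac − bd)² + (ad + bc)² = (ac + bd)² + (ad − bc)²:
  109 · 137 = 14933: from (3² + 10²)(4² + 11²), take (3·4 − 10·11, 3·11 + 10·4) = (12 − 110, 33 + 40) = (-98, 73); dropping signs (only squares matter) gives (98, 73); check 98² + 73² = 9604 + 5329 = 14933 ✓.
  Scale by k = 3: (3·98, 3·73) = (294, 219).
Step 4: Order so x ≤ y and verify: 219² + 294² = 47961 + 86436 = 134397 = n. ✓

n = 134397 = 219² + 294² (one valid representation with x ≤ y).


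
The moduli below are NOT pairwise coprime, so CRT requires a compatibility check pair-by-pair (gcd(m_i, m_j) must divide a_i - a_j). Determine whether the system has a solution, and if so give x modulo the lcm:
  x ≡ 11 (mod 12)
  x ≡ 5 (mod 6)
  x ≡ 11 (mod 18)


Moduli 12, 6, 18 are not pairwise coprime, so CRT works modulo lcm(m_i) when all pairwise compatibility conditions hold.
Pairwise compatibility: gcd(m_i, m_j) must divide a_i - a_j for every pair.
Merge one congruence at a time:
  Start: x ≡ 11 (mod 12).
  Combine with x ≡ 5 (mod 6): gcd(12, 6) = 6; 5 - 11 = -6, which IS divisible by 6, so compatible.
    Write x = 11 + 12·t and substitute into x ≡ 5 (mod 6): 12·t ≡ 5 − 11 = -6 (mod 6).
    Divide the congruence (and modulus) by g = 6: 2·t ≡ -1 (mod 1).
    Modulo 1 every t works; take t = 0.
    Then x = 11 + 12·0 = 11, valid modulo lcm(12, 6) = 12: x ≡ 11 (mod 12).
  Combine with x ≡ 11 (mod 18): gcd(12, 18) = 6; 11 - 11 = 0, which IS divisible by 6, so compatible.
    Write x = 11 + 12·t and substitute into x ≡ 11 (mod 18): 12·t ≡ 11 − 11 = 0 (mod 18).
    Divide the congruence (and modulus) by g = 6: 2·t ≡ 0 (mod 3).
    The inverse of 2 mod 3 is 2 (since 2·2 = 4 = 1·3 + 1), so t ≡ 2·0 = 0 ≡ 0 (mod 3).
    Then x = 11 + 12·0 = 11, valid modulo lcm(12, 18) = 36: x ≡ 11 (mod 36).
Verify: 11 mod 12 = 11, 11 mod 6 = 5, 11 mod 18 = 11.

x ≡ 11 (mod 36).


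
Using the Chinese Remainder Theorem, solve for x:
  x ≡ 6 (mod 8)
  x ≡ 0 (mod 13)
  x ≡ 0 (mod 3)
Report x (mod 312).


Moduli 8, 13, 3 are pairwise coprime; by CRT there is a unique solution modulo M = 8 · 13 · 3 = 312.
Solve pairwise, accumulating the modulus:
  Start with x ≡ 6 (mod 8).
  Combine with x ≡ 0 (mod 13): since gcd(8, 13) = 1, we get a unique residue mod 104.
    Write x = 6 + 8·t and substitute into x ≡ 0 (mod 13): 8·t ≡ 0 − 6 = -6 (mod 13).
    Reduce coefficients mod 13: 8·t ≡ 7 (mod 13).
    The inverse of 8 mod 13 is 5 (since 8·5 = 40 = 3·13 + 1), so t ≡ 5·7 = 35 ≡ 9 (mod 13).
    Then x = 6 + 8·9 = 78, valid modulo lcm(8, 13) = 104: x ≡ 78 (mod 104).
  Combine with x ≡ 0 (mod 3): since gcd(104, 3) = 1, we get a unique residue mod 312.
    Write x = 78 + 104·t and substitute into x ≡ 0 (mod 3): 104·t ≡ 0 − 78 = -78 (mod 3).
    Reduce coefficients mod 3: 2·t ≡ 0 (mod 3).
    The inverse of 2 mod 3 is 2 (since 2·2 = 4 = 1·3 + 1), so t ≡ 2·0 = 0 ≡ 0 (mod 3).
    Then x = 78 + 104·0 = 78, valid modulo lcm(104, 3) = 312: x ≡ 78 (mod 312).
Verify: 78 mod 8 = 6 ✓, 78 mod 13 = 0 ✓, 78 mod 3 = 0 ✓.

x ≡ 78 (mod 312).


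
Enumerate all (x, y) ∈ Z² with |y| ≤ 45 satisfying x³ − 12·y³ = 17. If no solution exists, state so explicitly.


The equation is x³ - 12y³ = 17. For fixed y, x³ = 12·y³ + 17, so a solution requires the RHS to be a perfect cube.
Strategy: iterate y from -45 to 45, compute RHS = 12·y³ + 17, and check whether it is a (positive or negative) perfect cube.
Check small values of y:
  y = 0: RHS = 17 is not a perfect cube.
  y = 1: RHS = 29 is not a perfect cube.
  y = -1: RHS = 5 is not a perfect cube.
  y = 2: RHS = 113 is not a perfect cube.
  y = -2: RHS = -79 is not a perfect cube.
  y = 3: RHS = 341 is not a perfect cube.
  y = -3: RHS = -307 is not a perfect cube.
Continuing the search up to |y| = 45 finds no solutions either.
No (x, y) in the scanned range satisfies the equation.

No integer solutions with |y| ≤ 45.


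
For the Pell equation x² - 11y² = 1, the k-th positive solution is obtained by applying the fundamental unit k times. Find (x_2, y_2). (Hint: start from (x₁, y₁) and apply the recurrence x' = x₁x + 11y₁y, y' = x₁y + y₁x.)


Step 1: Find the fundamental solution (x₁, y₁) of x² - 11y² = 1.
  Expand √11 as a continued fraction. a₀ = ⌊√11⌋ = 3; iterate m_{k+1} = d_k·a_k − m_k, d_{k+1} = (11 − m_{k+1}²)/d_k, a_{k+1} = ⌊(a₀ + m_{k+1})/d_{k+1}⌋ (starting m₀ = 0, d₀ = 1), with convergents p_k = a_k·p_{k-1} + p_{k-2}, q_k = a_k·q_{k-1} + q_{k-2} (p₋₁ = 1, q₋₁ = 0):
  k = 0: a₀ = 3; p₀/q₀ = 3/1; p₀² − 11·q₀² = 9 − 11 = -2.
  k = 1: m = 3, d = 2, a = ⌊(3 + 3)/2⌋ = 3; p/q = (3·3 + 1)/(3·1 + 0) = 10/3; p² − 11·q² = 100 − 99 = 1.
  The first convergent with p² − 11·q² = 1 gives the fundamental solution (x₁, y₁) = (10, 3).
Step 2: Apply the recurrence (x_{n+1}, y_{n+1}) = (x₁x_n + 11y₁y_n, x₁y_n + y₁x_n) repeatedly.
  From (x_1, y_1) = (10, 3): x_2 = 10·10 + 11·3·3 = 199; y_2 = 10·3 + 3·10 = 60.
Step 3: Verify x_2² - 11·y_2² = 39601 - 39600 = 1 (should be 1). ✓

(x_1, y_1) = (10, 3); (x_2, y_2) = (199, 60).


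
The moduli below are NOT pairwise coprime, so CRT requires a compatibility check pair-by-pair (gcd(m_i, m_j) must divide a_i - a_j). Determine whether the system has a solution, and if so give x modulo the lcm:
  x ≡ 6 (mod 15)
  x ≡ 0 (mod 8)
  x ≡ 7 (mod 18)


Moduli 15, 8, 18 are not pairwise coprime, so CRT works modulo lcm(m_i) when all pairwise compatibility conditions hold.
Pairwise compatibility: gcd(m_i, m_j) must divide a_i - a_j for every pair.
Merge one congruence at a time:
  Start: x ≡ 6 (mod 15).
  Combine with x ≡ 0 (mod 8): gcd(15, 8) = 1; 0 - 6 = -6, which IS divisible by 1, so compatible.
    Write x = 6 + 15·t and substitute into x ≡ 0 (mod 8): 15·t ≡ 0 − 6 = -6 (mod 8).
    Reduce coefficients mod 8: 7·t ≡ 2 (mod 8).
    The inverse of 7 mod 8 is 7 (since 7·7 = 49 = 6·8 + 1), so t ≡ 7·2 = 14 ≡ 6 (mod 8).
    Then x = 6 + 15·6 = 96, valid modulo lcm(15, 8) = 120: x ≡ 96 (mod 120).
  Combine with x ≡ 7 (mod 18): gcd(120, 18) = 6, and 7 - 96 = -89 is NOT divisible by 6.
    ⇒ system is inconsistent (no integer solution).

No solution (the system is inconsistent).


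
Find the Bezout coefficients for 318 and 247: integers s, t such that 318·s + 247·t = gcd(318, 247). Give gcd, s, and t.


Euclidean algorithm on (318, 247) — divide until remainder is 0:
  318 = 1 · 247 + 71
  247 = 3 · 71 + 34
  71 = 2 · 34 + 3
  34 = 11 · 3 + 1
  3 = 3 · 1 + 0
gcd(318, 247) = 1.
Track Bezout coefficients alongside the remainders: start with r₀ = 318 = a·1 + b·0 (s = 1, t = 0) and r₁ = 247 = a·0 + b·1 (s = 0, t = 1); each new remainder r_{k+1} = r_{k-1} − q_k·r_k inherits s_{k+1} = s_{k-1} − q_k·s_k, t_{k+1} = t_{k-1} − q_k·t_k, so r_k = a·s_k + b·t_k at every step:
  q = 1: r = 71, s = 1 − 1·0 = 1, t = 0 − 1·1 = -1  (check: 318·1 + 247·(-1) = 71)
  q = 3: r = 34, s = 0 − 3·1 = -3, t = 1 − 3·(-1) = 4  (check: 318·(-3) + 247·4 = 34)
  q = 2: r = 3, s = 1 − 2·(-3) = 7, t = -1 − 2·4 = -9  (check: 318·7 + 247·(-9) = 3)
  q = 11: r = 1, s = -3 − 11·7 = -80, t = 4 − 11·(-9) = 103  (check: 318·(-80) + 247·103 = 1)
The row with r = 1 (the gcd) gives the Bezout coefficients s = -80, t = 103.
Result: 318 · (-80) + 247 · (103) = 1.

gcd(318, 247) = 1; s = -80, t = 103 (check: 318·(-80) + 247·103 = 1).


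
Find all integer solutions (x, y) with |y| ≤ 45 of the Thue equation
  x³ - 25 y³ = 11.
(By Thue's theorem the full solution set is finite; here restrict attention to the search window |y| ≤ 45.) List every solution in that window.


The equation is x³ - 25y³ = 11. For fixed y, x³ = 25·y³ + 11, so a solution requires the RHS to be a perfect cube.
Strategy: iterate y from -45 to 45, compute RHS = 25·y³ + 11, and check whether it is a (positive or negative) perfect cube.
Check small values of y:
  y = 0: RHS = 11 is not a perfect cube.
  y = 1: RHS = 36 is not a perfect cube.
  y = -1: RHS = -14 is not a perfect cube.
  y = 2: RHS = 211 is not a perfect cube.
  y = -2: RHS = -189 is not a perfect cube.
  y = 3: RHS = 686 is not a perfect cube.
  y = -3: RHS = -664 is not a perfect cube.
Continuing the search up to |y| = 45 finds no solutions either.
No (x, y) in the scanned range satisfies the equation.

No integer solutions with |y| ≤ 45.


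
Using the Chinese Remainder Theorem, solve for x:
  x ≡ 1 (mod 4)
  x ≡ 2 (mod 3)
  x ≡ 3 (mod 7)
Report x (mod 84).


Moduli 4, 3, 7 are pairwise coprime; by CRT there is a unique solution modulo M = 4 · 3 · 7 = 84.
Solve pairwise, accumulating the modulus:
  Start with x ≡ 1 (mod 4).
  Combine with x ≡ 2 (mod 3): since gcd(4, 3) = 1, we get a unique residue mod 12.
    Write x = 1 + 4·t and substitute into x ≡ 2 (mod 3): 4·t ≡ 2 − 1 = 1 (mod 3).
    Reduce coefficients mod 3: 1·t ≡ 1 (mod 3).
    So t ≡ 1 (mod 3).
    Then x = 1 + 4·1 = 5, valid modulo lcm(4, 3) = 12: x ≡ 5 (mod 12).
  Combine with x ≡ 3 (mod 7): since gcd(12, 7) = 1, we get a unique residue mod 84.
    Write x = 5 + 12·t and substitute into x ≡ 3 (mod 7): 12·t ≡ 3 − 5 = -2 (mod 7).
    Reduce coefficients mod 7: 5·t ≡ 5 (mod 7).
    The inverse of 5 mod 7 is 3 (since 5·3 = 15 = 2·7 + 1), so t ≡ 3·5 = 15 ≡ 1 (mod 7).
    Then x = 5 + 12·1 = 17, valid modulo lcm(12, 7) = 84: x ≡ 17 (mod 84).
Verify: 17 mod 4 = 1 ✓, 17 mod 3 = 2 ✓, 17 mod 7 = 3 ✓.

x ≡ 17 (mod 84).


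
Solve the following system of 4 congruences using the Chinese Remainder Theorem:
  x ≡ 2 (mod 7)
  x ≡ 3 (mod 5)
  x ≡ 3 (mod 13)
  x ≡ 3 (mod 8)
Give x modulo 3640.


Product of moduli M = 7 · 5 · 13 · 8 = 3640.
Merge one congruence at a time:
  Start: x ≡ 2 (mod 7).
  Combine with x ≡ 3 (mod 5); new modulus lcm = 35.
    Write x = 2 + 7·t and substitute into x ≡ 3 (mod 5): 7·t ≡ 3 − 2 = 1 (mod 5).
    Reduce coefficients mod 5: 2·t ≡ 1 (mod 5).
    The inverse of 2 mod 5 is 3 (since 2·3 = 6 = 1·5 + 1), so t ≡ 3·1 = 3 ≡ 3 (mod 5).
    Then x = 2 + 7·3 = 23, valid modulo lcm(7, 5) = 35: x ≡ 23 (mod 35).
  Combine with x ≡ 3 (mod 13); new modulus lcm = 455.
    Write x = 23 + 35·t and substitute into x ≡ 3 (mod 13): 35·t ≡ 3 − 23 = -20 (mod 13).
    Reduce coefficients mod 13: 9·t ≡ 6 (mod 13).
    The inverse of 9 mod 13 is 3 (since 9·3 = 27 = 2·13 + 1), so t ≡ 3·6 = 18 ≡ 5 (mod 13).
    Then x = 23 + 35·5 = 198, valid modulo lcm(35, 13) = 455: x ≡ 198 (mod 455).
  Combine with x ≡ 3 (mod 8); new modulus lcm = 3640.
    Write x = 198 + 455·t and substitute into x ≡ 3 (mod 8): 455·t ≡ 3 − 198 = -195 (mod 8).
    Reduce coefficients mod 8: 7·t ≡ 5 (mod 8).
    The inverse of 7 mod 8 is 7 (since 7·7 = 49 = 6·8 + 1), so t ≡ 7·5 = 35 ≡ 3 (mod 8).
    Then x = 198 + 455·3 = 1563, valid modulo lcm(455, 8) = 3640: x ≡ 1563 (mod 3640).
Verify against each original: 1563 mod 7 = 2, 1563 mod 5 = 3, 1563 mod 13 = 3, 1563 mod 8 = 3.

x ≡ 1563 (mod 3640).


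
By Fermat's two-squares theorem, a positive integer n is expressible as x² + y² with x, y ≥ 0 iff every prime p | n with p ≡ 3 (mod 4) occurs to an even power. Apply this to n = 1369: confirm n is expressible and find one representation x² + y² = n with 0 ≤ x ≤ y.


Step 1: Factor n = 1369 = 37^2.
Step 2: Check the mod-4 condition on each prime factor: 37 ≡ 1 (mod 4), exponent 2.
All primes ≡ 3 (mod 4) appear to even exponent (or don't appear), so by the two-squares theorem n IS expressible as a sum of two squares.
Step 3: Build a representation. Here n = 37 · 37 is a product of primes ≡ 1 (mod 4). Each prime p ≡ 1 (mod 4) is itself a sum of two squares; find a² by testing p − a² for a perfect square:
  37: 37 − 1² = 36 = 6² ⇒ 37 = 1² + 6².
  Combine using the Brahmagupta–Fibonacci identity (a² + b²)(c² + d²) = (ac − bd)² + (ad + bc)² = (ac + bd)² + (ad − bc)²:
  37 · 37 = 1369: from (1² + 6²)(1² + 6²), take (1·1 − 6·6, 1·6 + 6·1) = (1 − 36, 6 + 6) = (-35, 12); dropping signs (only squares matter) gives (35, 12); check 35² + 12² = 1225 + 144 = 1369 ✓.
Step 4: Order so x ≤ y and verify: 12² + 35² = 144 + 1225 = 1369 = n. ✓

n = 1369 = 12² + 35² (one valid representation with x ≤ y).


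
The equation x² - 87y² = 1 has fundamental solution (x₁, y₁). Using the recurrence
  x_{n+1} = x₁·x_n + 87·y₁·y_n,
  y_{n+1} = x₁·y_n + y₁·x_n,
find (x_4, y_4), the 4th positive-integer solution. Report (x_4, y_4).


Step 1: Find the fundamental solution (x₁, y₁) of x² - 87y² = 1.
  Expand √87 as a continued fraction. a₀ = ⌊√87⌋ = 9; iterate m_{k+1} = d_k·a_k − m_k, d_{k+1} = (87 − m_{k+1}²)/d_k, a_{k+1} = ⌊(a₀ + m_{k+1})/d_{k+1}⌋ (starting m₀ = 0, d₀ = 1), with convergents p_k = a_k·p_{k-1} + p_{k-2}, q_k = a_k·q_{k-1} + q_{k-2} (p₋₁ = 1, q₋₁ = 0):
  k = 0: a₀ = 9; p₀/q₀ = 9/1; p₀² − 87·q₀² = 81 − 87 = -6.
  k = 1: m = 9, d = 6, a = ⌊(9 + 9)/6⌋ = 3; p/q = (3·9 + 1)/(3·1 + 0) = 28/3; p² − 87·q² = 784 − 783 = 1.
  The first convergent with p² − 87·q² = 1 gives the fundamental solution (x₁, y₁) = (28, 3).
Step 2: Apply the recurrence (x_{n+1}, y_{n+1}) = (x₁x_n + 87y₁y_n, x₁y_n + y₁x_n) repeatedly.
  From (x_1, y_1) = (28, 3): x_2 = 28·28 + 87·3·3 = 1567; y_2 = 28·3 + 3·28 = 168.
  From (x_2, y_2) = (1567, 168): x_3 = 28·1567 + 87·3·168 = 87724; y_3 = 28·168 + 3·1567 = 9405.
  From (x_3, y_3) = (87724, 9405): x_4 = 28·87724 + 87·3·9405 = 4910977; y_4 = 28·9405 + 3·87724 = 526512.
Step 3: Verify x_4² - 87·y_4² = 24117695094529 - 24117695094528 = 1 (should be 1). ✓

(x_1, y_1) = (28, 3); (x_4, y_4) = (4910977, 526512).
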